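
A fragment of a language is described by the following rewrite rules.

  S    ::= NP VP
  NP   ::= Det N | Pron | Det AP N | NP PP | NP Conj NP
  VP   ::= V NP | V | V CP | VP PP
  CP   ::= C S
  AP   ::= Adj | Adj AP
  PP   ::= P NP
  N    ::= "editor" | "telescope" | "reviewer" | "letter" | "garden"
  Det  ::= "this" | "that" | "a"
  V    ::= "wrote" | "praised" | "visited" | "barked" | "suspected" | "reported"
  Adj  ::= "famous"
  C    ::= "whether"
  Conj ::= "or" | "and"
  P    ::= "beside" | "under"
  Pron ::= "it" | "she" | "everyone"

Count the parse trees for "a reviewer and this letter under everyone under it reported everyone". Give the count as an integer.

Two of the 5 distinct bracketings:
[S [NP [NP [NP [Det a] [N reviewer]] [Conj and] [NP [Det this] [N letter]]] [PP [P under] [NP [NP [Pron everyone]] [PP [P under] [NP [Pron it]]]]]] [VP [V reported] [NP [Pron everyone]]]]
[S [NP [NP [NP [NP [Det a] [N reviewer]] [Conj and] [NP [Det this] [N letter]]] [PP [P under] [NP [Pron everyone]]]] [PP [P under] [NP [Pron it]]]] [VP [V reported] [NP [Pron everyone]]]]
The trees differ in how a recursive rule is bracketed over the same span.

5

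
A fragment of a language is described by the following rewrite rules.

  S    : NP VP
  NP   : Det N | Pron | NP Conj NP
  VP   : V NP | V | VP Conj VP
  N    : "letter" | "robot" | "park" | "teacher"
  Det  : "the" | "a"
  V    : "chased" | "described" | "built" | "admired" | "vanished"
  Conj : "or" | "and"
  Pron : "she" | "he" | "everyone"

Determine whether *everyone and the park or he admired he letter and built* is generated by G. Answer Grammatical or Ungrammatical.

A Pron word can never sit immediately before an N word in any string this grammar generates, so the substring 'he letter' rules out a derivation.

Ungrammatical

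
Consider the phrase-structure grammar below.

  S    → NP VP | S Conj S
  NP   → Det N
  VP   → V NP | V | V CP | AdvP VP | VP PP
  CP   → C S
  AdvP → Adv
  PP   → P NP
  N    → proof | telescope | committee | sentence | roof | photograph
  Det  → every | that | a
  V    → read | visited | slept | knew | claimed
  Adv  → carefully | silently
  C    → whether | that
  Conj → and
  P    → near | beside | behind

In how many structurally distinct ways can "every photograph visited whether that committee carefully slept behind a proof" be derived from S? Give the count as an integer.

3

Two of the 3 distinct bracketings:
[S [NP [Det every] [N photograph]] [VP [V visited] [CP [C whether] [S [NP [Det that] [N committee]] [VP [AdvP [Adv carefully]] [VP [VP [V slept]] [PP [P behind] [NP [Det a] [N proof]]]]]]]]]
[S [NP [Det every] [N photograph]] [VP [V visited] [CP [C whether] [S [NP [Det that] [N committee]] [VP [VP [AdvP [Adv carefully]] [VP [V slept]]] [PP [P behind] [NP [Det a] [N proof]]]]]]]]
The trees differ in how a recursive rule is bracketed over the same span.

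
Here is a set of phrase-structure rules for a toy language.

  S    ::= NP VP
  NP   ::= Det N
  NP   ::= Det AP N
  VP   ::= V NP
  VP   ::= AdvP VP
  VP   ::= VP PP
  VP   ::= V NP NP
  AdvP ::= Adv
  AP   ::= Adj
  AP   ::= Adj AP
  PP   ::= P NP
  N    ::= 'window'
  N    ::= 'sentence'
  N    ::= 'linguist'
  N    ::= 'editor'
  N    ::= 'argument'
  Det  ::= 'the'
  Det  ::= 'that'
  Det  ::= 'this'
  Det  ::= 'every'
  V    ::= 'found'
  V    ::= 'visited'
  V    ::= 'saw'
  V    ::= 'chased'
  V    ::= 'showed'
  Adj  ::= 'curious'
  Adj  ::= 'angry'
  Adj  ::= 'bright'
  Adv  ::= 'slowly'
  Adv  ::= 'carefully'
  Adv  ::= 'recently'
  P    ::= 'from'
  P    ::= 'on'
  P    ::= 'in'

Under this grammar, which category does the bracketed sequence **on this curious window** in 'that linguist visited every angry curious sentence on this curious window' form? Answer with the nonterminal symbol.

S
  NP
    Det: that
    N: linguist
  VP
    VP
      V: visited
      NP
        Det: every
        AP
          Adj: angry
          AP
            Adj: curious
        N: sentence
    PP
      P: on
      NP
        Det: this
        AP
          Adj: curious
        N: window
The span 'on this curious window' is the PP node built by PP → P NP.

PP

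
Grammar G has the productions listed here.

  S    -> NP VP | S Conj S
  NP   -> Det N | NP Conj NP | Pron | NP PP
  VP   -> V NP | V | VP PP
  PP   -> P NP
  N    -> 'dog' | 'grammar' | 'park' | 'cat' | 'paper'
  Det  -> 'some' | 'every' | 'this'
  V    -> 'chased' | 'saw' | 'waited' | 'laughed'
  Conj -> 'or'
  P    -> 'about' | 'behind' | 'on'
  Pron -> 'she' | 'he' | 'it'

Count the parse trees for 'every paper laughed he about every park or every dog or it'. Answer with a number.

Two of the 7 distinct bracketings:
[S [NP [Det every] [N paper]] [VP [V laughed] [NP [NP [NP [Pron he]] [PP [P about] [NP [Det every] [N park]]]] [Conj or] [NP [NP [Det every] [N dog]] [Conj or] [NP [Pron it]]]]]]
[S [NP [Det every] [N paper]] [VP [V laughed] [NP [NP [NP [NP [Pron he]] [PP [P about] [NP [Det every] [N park]]]] [Conj or] [NP [Det every] [N dog]]] [Conj or] [NP [Pron it]]]]]
The trees differ in how a recursive rule is bracketed over the same span.

7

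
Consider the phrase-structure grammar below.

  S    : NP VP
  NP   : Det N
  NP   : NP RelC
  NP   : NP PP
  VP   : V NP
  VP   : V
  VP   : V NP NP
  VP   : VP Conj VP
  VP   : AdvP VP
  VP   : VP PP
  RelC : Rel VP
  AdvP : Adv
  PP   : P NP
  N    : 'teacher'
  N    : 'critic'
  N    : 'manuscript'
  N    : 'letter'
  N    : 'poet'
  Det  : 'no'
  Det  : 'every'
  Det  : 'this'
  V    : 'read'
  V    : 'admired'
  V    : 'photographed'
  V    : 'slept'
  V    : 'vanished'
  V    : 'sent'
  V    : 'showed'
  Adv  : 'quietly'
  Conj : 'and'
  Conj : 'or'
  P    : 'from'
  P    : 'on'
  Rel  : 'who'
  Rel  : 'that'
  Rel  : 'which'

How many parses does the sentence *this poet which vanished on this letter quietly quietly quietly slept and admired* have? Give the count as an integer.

Two of the 8 distinct bracketings:
[S [NP [NP [Det this] [N poet]] [RelC [Rel which] [VP [VP [V vanished]] [PP [P on] [NP [Det this] [N letter]]]]]] [VP [VP [AdvP [Adv quietly]] [VP [AdvP [Adv quietly]] [VP [AdvP [Adv quietly]] [VP [V slept]]]]] [Conj and] [VP [V admired]]]]
[S [NP [NP [Det this] [N poet]] [RelC [Rel which] [VP [VP [V vanished]] [PP [P on] [NP [Det this] [N letter]]]]]] [VP [AdvP [Adv quietly]] [VP [VP [AdvP [Adv quietly]] [VP [AdvP [Adv quietly]] [VP [V slept]]]] [Conj and] [VP [V admired]]]]]
The trees differ in how a recursive rule is bracketed over the same span.

8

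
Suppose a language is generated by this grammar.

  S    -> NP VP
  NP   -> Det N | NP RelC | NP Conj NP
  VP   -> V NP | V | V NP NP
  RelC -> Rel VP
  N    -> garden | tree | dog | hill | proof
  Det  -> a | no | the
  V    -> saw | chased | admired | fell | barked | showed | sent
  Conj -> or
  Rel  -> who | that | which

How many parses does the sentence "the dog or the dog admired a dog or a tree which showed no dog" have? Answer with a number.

Two of the 4 distinct bracketings:
[S [NP [NP [Det the] [N dog]] [Conj or] [NP [Det the] [N dog]]] [VP [V admired] [NP [NP [NP [Det a] [N dog]] [Conj or] [NP [Det a] [N tree]]] [RelC [Rel which] [VP [V showed] [NP [Det no] [N dog]]]]]]]
[S [NP [NP [Det the] [N dog]] [Conj or] [NP [Det the] [N dog]]] [VP [V admired] [NP [NP [Det a] [N dog]] [Conj or] [NP [NP [Det a] [N tree]] [RelC [Rel which] [VP [V showed] [NP [Det no] [N dog]]]]]]]]
The trees differ in how a recursive rule is bracketed over the same span.

4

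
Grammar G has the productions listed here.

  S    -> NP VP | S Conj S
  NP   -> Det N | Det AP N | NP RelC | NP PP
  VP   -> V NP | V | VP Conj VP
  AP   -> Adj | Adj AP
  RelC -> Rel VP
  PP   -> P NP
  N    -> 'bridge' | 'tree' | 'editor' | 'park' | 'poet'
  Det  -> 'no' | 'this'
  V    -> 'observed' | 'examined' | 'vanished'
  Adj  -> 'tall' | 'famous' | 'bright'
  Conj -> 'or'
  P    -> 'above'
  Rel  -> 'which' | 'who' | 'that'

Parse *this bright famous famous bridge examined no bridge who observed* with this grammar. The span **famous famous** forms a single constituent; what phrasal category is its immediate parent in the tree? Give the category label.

S
  NP
    Det: this
    AP
      Adj: bright
      AP
        Adj: famous
        AP
          Adj: famous
    N: bridge
  VP
    V: examined
    NP
      NP
        Det: no
        N: bridge
      RelC
        Rel: who
        VP
          V: observed
The span 'famous famous' is the AP node built by AP → Adj AP.
Its mother is the AP built by AP → Adj AP.

AP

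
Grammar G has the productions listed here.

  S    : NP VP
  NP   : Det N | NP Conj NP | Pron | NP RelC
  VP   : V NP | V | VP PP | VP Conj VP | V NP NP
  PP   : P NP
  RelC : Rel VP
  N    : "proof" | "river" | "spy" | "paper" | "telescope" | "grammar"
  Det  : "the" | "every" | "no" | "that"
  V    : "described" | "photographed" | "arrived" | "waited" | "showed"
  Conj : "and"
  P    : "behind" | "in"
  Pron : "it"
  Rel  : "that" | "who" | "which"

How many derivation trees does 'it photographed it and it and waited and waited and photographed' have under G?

5

Two of the 5 distinct bracketings:
[S [NP [Pron it]] [VP [VP [V photographed] [NP [NP [Pron it]] [Conj and] [NP [Pron it]]]] [Conj and] [VP [VP [V waited]] [Conj and] [VP [VP [V waited]] [Conj and] [VP [V photographed]]]]]]
[S [NP [Pron it]] [VP [VP [V photographed] [NP [NP [Pron it]] [Conj and] [NP [Pron it]]]] [Conj and] [VP [VP [VP [V waited]] [Conj and] [VP [V waited]]] [Conj and] [VP [V photographed]]]]]
The trees differ in how a recursive rule is bracketed over the same span.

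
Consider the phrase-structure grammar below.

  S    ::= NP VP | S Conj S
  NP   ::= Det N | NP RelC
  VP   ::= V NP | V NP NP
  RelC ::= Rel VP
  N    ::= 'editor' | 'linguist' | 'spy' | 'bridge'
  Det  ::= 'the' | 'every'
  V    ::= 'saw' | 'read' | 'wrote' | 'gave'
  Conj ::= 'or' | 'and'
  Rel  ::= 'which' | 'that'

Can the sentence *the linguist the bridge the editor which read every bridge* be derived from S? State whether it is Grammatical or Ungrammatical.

Ungrammatical

For S → NP VP, the only prefix that parses as NP is 'the linguist', but the remainder 'the bridge the editor which read every bridge' is not a VP under these rules. The alternative S rule S → S Conj S likewise has no satisfying split.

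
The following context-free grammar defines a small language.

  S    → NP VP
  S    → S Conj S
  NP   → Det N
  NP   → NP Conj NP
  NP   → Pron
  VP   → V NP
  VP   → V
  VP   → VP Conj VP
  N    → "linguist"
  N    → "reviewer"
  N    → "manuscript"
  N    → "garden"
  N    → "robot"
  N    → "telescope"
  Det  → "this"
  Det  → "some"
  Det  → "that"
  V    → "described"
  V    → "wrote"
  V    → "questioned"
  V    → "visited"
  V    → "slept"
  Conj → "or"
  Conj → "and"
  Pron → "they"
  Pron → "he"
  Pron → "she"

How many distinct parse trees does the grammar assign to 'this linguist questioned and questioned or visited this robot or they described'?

2

The two bracketings:
[S [S [NP [Det this] [N linguist]] [VP [VP [V questioned]] [Conj and] [VP [VP [V questioned]] [Conj or] [VP [V visited] [NP [Det this] [N robot]]]]]] [Conj or] [S [NP [Pron they]] [VP [V described]]]]
[S [S [NP [Det this] [N linguist]] [VP [VP [VP [V questioned]] [Conj and] [VP [V questioned]]] [Conj or] [VP [V visited] [NP [Det this] [N robot]]]]] [Conj or] [S [NP [Pron they]] [VP [V described]]]]
The trees differ in how a recursive rule is bracketed over the same span.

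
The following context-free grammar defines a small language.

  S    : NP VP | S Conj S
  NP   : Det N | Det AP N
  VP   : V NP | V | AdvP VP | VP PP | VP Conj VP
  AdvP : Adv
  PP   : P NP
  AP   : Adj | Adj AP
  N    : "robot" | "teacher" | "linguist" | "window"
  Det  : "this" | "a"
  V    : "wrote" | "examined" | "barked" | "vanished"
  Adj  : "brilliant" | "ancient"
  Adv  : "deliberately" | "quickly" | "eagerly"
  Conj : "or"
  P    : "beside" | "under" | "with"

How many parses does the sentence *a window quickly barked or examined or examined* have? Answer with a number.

Two of the 5 distinct bracketings:
[S [NP [Det a] [N window]] [VP [AdvP [Adv quickly]] [VP [VP [V barked]] [Conj or] [VP [VP [V examined]] [Conj or] [VP [V examined]]]]]]
[S [NP [Det a] [N window]] [VP [AdvP [Adv quickly]] [VP [VP [VP [V barked]] [Conj or] [VP [V examined]]] [Conj or] [VP [V examined]]]]]
The trees differ in how a recursive rule is bracketed over the same span.

5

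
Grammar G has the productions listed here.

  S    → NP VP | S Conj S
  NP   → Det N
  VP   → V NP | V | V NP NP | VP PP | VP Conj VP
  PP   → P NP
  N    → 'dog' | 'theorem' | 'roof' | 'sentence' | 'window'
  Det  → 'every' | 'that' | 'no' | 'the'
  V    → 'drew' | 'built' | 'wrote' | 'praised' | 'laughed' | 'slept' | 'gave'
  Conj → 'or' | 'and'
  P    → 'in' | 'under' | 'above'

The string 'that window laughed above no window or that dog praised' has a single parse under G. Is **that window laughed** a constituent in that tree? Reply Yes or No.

[S [S [NP [Det that] [N window]] [VP [VP [V laughed]] [PP [P above] [NP [Det no] [N window]]]]] [Conj or] [S [NP [Det that] [N dog]] [VP [V praised]]]]
The smallest constituent containing 'that window laughed' is the S spanning 'that window laughed above no window'; no single node in the tree dominates exactly the given words.

No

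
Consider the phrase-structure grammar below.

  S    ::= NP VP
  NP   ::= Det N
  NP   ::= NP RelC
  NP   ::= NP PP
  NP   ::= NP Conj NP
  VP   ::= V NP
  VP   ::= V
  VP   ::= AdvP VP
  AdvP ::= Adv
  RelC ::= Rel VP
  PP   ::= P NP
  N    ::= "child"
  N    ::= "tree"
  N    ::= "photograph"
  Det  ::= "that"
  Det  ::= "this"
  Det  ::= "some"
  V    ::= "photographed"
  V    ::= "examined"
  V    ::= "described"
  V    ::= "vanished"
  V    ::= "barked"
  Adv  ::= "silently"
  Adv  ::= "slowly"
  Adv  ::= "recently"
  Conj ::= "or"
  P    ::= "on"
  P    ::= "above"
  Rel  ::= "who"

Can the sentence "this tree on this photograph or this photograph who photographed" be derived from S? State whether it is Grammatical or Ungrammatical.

For S → NP VP, every NP-prefix leaves a non-VP remainder: after 'this tree' the remainder is not a VP; after 'this tree on this photograph' the remainder is not a VP; after 'this tree on this photograph or this photograph' the remainder is not a VP.

Ungrammatical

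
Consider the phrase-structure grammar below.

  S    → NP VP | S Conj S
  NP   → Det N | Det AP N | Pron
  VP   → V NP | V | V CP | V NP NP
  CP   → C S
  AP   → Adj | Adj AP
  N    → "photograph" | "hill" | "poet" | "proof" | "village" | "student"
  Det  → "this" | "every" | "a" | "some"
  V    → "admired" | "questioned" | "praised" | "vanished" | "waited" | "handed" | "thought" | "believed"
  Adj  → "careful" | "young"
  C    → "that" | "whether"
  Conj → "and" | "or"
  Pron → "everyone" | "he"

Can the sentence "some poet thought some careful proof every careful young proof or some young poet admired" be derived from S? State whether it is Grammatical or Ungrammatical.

Grammatical

S
  S
    NP
      Det: some
      N: poet
    VP
      V: thought
      NP
        Det: some
        AP
          Adj: careful
        N: proof
      NP
        Det: every
        AP
          Adj: careful
          AP
            Adj: young
        N: proof
  Conj: or
  S
    NP
      Det: some
      AP
        Adj: young
      N: poet
    VP
      V: admired
Each bracket corresponds to one application of a listed rule, so the string is derivable from S.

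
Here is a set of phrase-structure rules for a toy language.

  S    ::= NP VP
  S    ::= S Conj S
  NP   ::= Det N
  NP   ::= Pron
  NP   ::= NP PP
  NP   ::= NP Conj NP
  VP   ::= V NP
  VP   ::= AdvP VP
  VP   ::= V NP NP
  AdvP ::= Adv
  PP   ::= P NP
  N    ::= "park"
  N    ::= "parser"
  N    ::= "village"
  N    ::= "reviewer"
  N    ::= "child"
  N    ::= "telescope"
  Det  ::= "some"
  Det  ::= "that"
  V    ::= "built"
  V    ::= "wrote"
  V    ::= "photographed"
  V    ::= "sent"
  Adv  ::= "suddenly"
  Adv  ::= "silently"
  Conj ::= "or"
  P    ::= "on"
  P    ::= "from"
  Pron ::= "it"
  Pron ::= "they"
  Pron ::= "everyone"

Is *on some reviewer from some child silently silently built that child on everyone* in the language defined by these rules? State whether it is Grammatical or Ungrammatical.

For S → NP VP, no prefix of the string parses as an NP. The alternative S rule S → S Conj S likewise has no satisfying split.

Ungrammatical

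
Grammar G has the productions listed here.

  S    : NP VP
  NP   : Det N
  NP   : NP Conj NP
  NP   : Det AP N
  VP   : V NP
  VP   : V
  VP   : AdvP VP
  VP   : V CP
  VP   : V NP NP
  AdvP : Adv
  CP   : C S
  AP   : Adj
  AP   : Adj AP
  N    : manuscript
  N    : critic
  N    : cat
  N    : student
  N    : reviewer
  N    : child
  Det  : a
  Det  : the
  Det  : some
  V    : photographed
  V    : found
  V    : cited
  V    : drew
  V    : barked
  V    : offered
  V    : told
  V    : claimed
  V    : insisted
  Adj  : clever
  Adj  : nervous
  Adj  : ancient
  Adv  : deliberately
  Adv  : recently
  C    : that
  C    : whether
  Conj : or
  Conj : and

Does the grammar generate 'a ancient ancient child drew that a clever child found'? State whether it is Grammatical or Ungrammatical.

Grammatical

S
  NP
    Det: a
    AP
      Adj: ancient
      AP
        Adj: ancient
    N: child
  VP
    V: drew
    CP
      C: that
      S
        NP
          Det: a
          AP
            Adj: clever
          N: child
        VP
          V: found
Every word is introduced by a lexical rule and the phrasal rules combine the resulting categories into a single S.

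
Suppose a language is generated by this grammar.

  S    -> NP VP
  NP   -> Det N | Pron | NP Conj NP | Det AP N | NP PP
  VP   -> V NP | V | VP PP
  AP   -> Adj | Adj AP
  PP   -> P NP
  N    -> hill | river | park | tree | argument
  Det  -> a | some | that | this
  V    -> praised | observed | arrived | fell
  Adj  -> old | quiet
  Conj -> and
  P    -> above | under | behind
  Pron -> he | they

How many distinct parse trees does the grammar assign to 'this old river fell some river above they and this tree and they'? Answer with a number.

Two of the 7 distinct bracketings:
[S [NP [Det this] [AP [Adj old]] [N river]] [VP [V fell] [NP [NP [NP [Det some] [N river]] [PP [P above] [NP [Pron they]]]] [Conj and] [NP [NP [Det this] [N tree]] [Conj and] [NP [Pron they]]]]]]
[S [NP [Det this] [AP [Adj old]] [N river]] [VP [V fell] [NP [NP [NP [NP [Det some] [N river]] [PP [P above] [NP [Pron they]]]] [Conj and] [NP [Det this] [N tree]]] [Conj and] [NP [Pron they]]]]]
The trees differ in how a recursive rule is bracketed over the same span.

7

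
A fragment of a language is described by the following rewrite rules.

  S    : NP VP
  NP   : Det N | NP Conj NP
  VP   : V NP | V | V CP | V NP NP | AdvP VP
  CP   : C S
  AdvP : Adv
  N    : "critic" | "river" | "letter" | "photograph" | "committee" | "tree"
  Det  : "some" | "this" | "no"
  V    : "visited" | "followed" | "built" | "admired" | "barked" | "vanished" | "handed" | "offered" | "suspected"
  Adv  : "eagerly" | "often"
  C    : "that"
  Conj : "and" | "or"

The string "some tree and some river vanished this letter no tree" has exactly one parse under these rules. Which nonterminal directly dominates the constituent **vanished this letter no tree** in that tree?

S

[S [NP [NP [Det some] [N tree]] [Conj and] [NP [Det some] [N river]]] [VP [V vanished] [NP [Det this] [N letter]] [NP [Det no] [N tree]]]]
The span 'vanished this letter no tree' is the VP node built by VP → V NP NP.
Its mother is the S built by S → NP VP.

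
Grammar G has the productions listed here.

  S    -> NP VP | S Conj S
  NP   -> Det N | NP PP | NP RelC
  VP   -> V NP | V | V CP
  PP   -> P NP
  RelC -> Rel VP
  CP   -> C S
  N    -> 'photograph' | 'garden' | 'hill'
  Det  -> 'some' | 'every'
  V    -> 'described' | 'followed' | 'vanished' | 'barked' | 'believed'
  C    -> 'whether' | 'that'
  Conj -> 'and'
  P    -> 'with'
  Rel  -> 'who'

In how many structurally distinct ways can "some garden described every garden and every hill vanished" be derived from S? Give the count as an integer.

[S [S [NP [Det some] [N garden]] [VP [V described] [NP [Det every] [N garden]]]] [Conj and] [S [NP [Det every] [N hill]] [VP [V vanished]]]]
No rule offers an alternative attachment or grouping for any span, so this is the only derivation.

1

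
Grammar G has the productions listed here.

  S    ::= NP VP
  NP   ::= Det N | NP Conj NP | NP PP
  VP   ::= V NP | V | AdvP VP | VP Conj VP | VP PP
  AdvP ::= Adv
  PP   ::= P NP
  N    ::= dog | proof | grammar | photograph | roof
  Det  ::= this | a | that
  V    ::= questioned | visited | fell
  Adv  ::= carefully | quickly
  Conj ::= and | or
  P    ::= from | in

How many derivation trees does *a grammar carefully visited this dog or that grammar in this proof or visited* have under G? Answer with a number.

Two of the 7 distinct bracketings:
[S [NP [Det a] [N grammar]] [VP [AdvP [Adv carefully]] [VP [VP [V visited] [NP [NP [Det this] [N dog]] [Conj or] [NP [NP [Det that] [N grammar]] [PP [P in] [NP [Det this] [N proof]]]]]] [Conj or] [VP [V visited]]]]]
[S [NP [Det a] [N grammar]] [VP [AdvP [Adv carefully]] [VP [VP [V visited] [NP [NP [NP [Det this] [N dog]] [Conj or] [NP [Det that] [N grammar]]] [PP [P in] [NP [Det this] [N proof]]]]] [Conj or] [VP [V visited]]]]]
The trees differ in how a recursive rule is bracketed over the same span.

7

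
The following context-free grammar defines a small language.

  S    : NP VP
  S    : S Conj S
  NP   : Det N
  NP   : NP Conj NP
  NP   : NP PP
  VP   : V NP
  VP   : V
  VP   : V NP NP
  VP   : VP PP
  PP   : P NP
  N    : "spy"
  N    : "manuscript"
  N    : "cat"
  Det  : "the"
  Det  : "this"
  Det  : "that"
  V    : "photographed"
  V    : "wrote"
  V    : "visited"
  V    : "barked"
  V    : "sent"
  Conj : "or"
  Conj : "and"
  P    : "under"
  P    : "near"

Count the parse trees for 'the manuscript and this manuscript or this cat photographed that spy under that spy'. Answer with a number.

4

Two of the 4 distinct bracketings:
[S [NP [NP [Det the] [N manuscript]] [Conj and] [NP [NP [Det this] [N manuscript]] [Conj or] [NP [Det this] [N cat]]]] [VP [V photographed] [NP [NP [Det that] [N spy]] [PP [P under] [NP [Det that] [N spy]]]]]]
[S [NP [NP [Det the] [N manuscript]] [Conj and] [NP [NP [Det this] [N manuscript]] [Conj or] [NP [Det this] [N cat]]]] [VP [VP [V photographed] [NP [Det that] [N spy]]] [PP [P under] [NP [Det that] [N spy]]]]]
The difference turns on whether NP → NP PP is used at the relevant span, versus an alternative expansion of NP.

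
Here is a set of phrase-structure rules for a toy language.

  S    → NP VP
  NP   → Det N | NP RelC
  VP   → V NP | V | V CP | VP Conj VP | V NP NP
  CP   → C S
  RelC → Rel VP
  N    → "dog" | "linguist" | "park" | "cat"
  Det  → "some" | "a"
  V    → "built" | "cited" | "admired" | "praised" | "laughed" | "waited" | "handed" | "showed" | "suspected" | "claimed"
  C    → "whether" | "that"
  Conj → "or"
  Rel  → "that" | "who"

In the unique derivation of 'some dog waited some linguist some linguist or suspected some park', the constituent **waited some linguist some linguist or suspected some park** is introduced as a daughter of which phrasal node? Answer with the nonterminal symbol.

S

S
  NP
    Det: some
    N: dog
  VP
    VP
      V: waited
      NP
        Det: some
        N: linguist
      NP
        Det: some
        N: linguist
    Conj: or
    VP
      V: suspected
      NP
        Det: some
        N: park
The span 'waited some linguist some linguist or suspected some park' is the VP node built by VP → VP Conj VP.
Its mother is the S built by S → NP VP.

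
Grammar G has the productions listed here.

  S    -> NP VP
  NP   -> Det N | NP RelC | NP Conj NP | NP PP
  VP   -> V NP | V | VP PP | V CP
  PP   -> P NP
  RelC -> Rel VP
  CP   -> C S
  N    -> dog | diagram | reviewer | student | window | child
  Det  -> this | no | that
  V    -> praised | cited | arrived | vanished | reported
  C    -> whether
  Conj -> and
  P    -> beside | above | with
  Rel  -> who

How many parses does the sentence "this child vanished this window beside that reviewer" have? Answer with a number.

The two bracketings:
[S [NP [Det this] [N child]] [VP [V vanished] [NP [NP [Det this] [N window]] [PP [P beside] [NP [Det that] [N reviewer]]]]]]
[S [NP [Det this] [N child]] [VP [VP [V vanished] [NP [Det this] [N window]]] [PP [P beside] [NP [Det that] [N reviewer]]]]]
The difference turns on whether NP → NP PP is used at the relevant span, versus an alternative expansion of NP.

2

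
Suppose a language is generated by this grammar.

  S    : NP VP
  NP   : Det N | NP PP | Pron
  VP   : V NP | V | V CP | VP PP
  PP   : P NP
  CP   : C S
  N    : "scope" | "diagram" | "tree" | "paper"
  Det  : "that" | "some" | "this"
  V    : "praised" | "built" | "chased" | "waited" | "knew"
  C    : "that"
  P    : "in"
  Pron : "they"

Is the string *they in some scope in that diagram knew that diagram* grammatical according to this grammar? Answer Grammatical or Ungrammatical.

[S [NP [NP [Pron they]] [PP [P in] [NP [NP [Det some] [N scope]] [PP [P in] [NP [Det that] [N diagram]]]]]] [VP [V knew] [NP [Det that] [N diagram]]]]
The bracketing above is licensed at every node by one of the given productions, with S at the root.

Grammatical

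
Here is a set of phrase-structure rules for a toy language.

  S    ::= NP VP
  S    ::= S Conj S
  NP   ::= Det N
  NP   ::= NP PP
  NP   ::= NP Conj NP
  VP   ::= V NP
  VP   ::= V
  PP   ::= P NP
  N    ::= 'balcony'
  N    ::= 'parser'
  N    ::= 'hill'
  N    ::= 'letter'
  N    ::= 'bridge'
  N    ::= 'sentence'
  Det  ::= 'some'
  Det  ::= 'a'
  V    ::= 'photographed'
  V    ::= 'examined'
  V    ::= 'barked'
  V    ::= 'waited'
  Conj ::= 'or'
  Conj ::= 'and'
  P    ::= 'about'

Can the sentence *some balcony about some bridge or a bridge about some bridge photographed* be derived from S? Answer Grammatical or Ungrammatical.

Grammatical

S
  NP
    NP
      Det: some
      N: balcony
    PP
      P: about
      NP
        NP
          NP
            Det: some
            N: bridge
          Conj: or
          NP
            Det: a
            N: bridge
        PP
          P: about
          NP
            Det: some
            N: bridge
  VP
    V: photographed
The bracketing above is licensed at every node by one of the given productions, with S at the root.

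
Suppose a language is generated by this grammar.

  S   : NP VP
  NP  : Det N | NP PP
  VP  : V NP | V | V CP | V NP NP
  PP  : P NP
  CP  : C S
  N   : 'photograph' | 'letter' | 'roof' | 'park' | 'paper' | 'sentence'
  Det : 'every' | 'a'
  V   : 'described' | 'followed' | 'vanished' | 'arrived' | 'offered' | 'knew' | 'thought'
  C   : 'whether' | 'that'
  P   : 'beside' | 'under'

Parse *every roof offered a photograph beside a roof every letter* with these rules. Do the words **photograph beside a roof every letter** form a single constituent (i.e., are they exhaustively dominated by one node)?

[S [NP [Det every] [N roof]] [VP [V offered] [NP [NP [Det a] [N photograph]] [PP [P beside] [NP [Det a] [N roof]]]] [NP [Det every] [N letter]]]]
The smallest constituent containing 'photograph beside a roof every letter' is the VP spanning 'offered a photograph beside a roof every letter'; no single node in the tree dominates exactly the given words.

No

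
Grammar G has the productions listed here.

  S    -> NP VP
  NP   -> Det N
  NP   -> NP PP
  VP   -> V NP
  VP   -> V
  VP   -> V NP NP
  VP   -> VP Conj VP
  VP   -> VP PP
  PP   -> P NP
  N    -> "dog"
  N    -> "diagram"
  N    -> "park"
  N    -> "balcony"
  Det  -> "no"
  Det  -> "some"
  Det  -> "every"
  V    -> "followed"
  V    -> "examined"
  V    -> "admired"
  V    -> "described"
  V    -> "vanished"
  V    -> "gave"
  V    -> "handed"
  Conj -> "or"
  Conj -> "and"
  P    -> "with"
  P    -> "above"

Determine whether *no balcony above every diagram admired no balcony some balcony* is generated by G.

[S [NP [NP [Det no] [N balcony]] [PP [P above] [NP [Det every] [N diagram]]]] [VP [V admired] [NP [Det no] [N balcony]] [NP [Det some] [N balcony]]]]
The bracketing above is licensed at every node by one of the given productions, with S at the root.

Grammatical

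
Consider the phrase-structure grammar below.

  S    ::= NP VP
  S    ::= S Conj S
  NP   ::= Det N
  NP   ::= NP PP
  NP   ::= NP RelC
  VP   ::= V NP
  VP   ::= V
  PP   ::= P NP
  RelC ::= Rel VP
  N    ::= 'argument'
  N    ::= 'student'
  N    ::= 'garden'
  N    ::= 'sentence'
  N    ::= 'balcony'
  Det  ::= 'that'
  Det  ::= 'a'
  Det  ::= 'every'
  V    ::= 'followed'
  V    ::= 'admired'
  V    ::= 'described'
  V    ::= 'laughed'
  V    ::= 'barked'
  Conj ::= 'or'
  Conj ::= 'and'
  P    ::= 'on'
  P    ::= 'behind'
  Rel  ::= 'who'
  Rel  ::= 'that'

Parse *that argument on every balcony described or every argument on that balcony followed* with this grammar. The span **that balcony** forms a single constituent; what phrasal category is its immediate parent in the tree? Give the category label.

PP

[S [S [NP [NP [Det that] [N argument]] [PP [P on] [NP [Det every] [N balcony]]]] [VP [V described]]] [Conj or] [S [NP [NP [Det every] [N argument]] [PP [P on] [NP [Det that] [N balcony]]]] [VP [V followed]]]]
The span 'that balcony' is the NP node built by NP → Det N.
Its mother is the PP built by PP → P NP.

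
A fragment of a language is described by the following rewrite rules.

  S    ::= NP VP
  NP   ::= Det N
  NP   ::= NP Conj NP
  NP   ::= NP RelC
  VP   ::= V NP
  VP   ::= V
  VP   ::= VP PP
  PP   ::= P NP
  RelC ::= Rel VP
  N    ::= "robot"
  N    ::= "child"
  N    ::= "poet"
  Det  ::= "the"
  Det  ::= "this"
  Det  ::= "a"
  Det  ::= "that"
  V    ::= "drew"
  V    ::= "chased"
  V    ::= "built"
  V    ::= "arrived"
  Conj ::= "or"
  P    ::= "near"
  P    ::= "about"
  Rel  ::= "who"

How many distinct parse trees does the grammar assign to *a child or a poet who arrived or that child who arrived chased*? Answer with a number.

Two of the 7 distinct bracketings:
[S [NP [NP [Det a] [N child]] [Conj or] [NP [NP [NP [Det a] [N poet]] [RelC [Rel who] [VP [V arrived]]]] [Conj or] [NP [NP [Det that] [N child]] [RelC [Rel who] [VP [V arrived]]]]]] [VP [V chased]]]
[S [NP [NP [Det a] [N child]] [Conj or] [NP [NP [NP [NP [Det a] [N poet]] [RelC [Rel who] [VP [V arrived]]]] [Conj or] [NP [Det that] [N child]]] [RelC [Rel who] [VP [V arrived]]]]] [VP [V chased]]]
The trees differ in how a recursive rule is bracketed over the same span.

7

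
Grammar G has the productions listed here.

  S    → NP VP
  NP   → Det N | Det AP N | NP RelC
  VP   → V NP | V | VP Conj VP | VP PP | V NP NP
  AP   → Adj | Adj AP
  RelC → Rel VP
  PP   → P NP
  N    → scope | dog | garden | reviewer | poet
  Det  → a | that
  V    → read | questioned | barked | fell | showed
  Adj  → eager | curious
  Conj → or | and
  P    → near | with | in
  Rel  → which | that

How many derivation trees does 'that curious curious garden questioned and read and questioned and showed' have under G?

Two of the 5 distinct bracketings:
[S [NP [Det that] [AP [Adj curious] [AP [Adj curious]]] [N garden]] [VP [VP [V questioned]] [Conj and] [VP [VP [V read]] [Conj and] [VP [VP [V questioned]] [Conj and] [VP [V showed]]]]]]
[S [NP [Det that] [AP [Adj curious] [AP [Adj curious]]] [N garden]] [VP [VP [V questioned]] [Conj and] [VP [VP [VP [V read]] [Conj and] [VP [V questioned]]] [Conj and] [VP [V showed]]]]]
The trees differ in how a recursive rule is bracketed over the same span.

5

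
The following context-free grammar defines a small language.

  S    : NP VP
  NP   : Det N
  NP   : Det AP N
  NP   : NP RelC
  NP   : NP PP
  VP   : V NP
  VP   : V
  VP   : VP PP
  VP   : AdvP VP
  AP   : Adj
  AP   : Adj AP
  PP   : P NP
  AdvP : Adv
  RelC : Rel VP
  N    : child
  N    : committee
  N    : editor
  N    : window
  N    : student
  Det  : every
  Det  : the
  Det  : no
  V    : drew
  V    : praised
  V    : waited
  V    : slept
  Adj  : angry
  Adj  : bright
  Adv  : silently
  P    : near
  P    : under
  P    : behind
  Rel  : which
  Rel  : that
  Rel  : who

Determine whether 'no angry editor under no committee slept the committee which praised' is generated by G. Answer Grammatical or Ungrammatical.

S
  NP
    NP
      Det: no
      AP
        Adj: angry
      N: editor
    PP
      P: under
      NP
        Det: no
        N: committee
  VP
    V: slept
    NP
      NP
        Det: the
        N: committee
      RelC
        Rel: which
        VP
          V: praised
The bracketing above is licensed at every node by one of the given productions, with S at the root.

Grammatical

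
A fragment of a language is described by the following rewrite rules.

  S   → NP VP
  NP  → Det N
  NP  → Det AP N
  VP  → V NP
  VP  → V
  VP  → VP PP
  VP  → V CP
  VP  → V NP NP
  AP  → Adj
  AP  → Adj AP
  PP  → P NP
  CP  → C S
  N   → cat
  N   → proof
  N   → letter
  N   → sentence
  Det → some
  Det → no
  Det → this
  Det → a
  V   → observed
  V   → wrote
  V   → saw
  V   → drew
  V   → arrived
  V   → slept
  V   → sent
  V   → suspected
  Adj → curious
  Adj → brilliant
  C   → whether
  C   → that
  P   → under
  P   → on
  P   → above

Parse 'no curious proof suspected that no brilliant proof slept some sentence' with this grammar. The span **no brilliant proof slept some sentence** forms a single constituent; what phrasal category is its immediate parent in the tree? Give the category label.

[S [NP [Det no] [AP [Adj curious]] [N proof]] [VP [V suspected] [CP [C that] [S [NP [Det no] [AP [Adj brilliant]] [N proof]] [VP [V slept] [NP [Det some] [N sentence]]]]]]]
The span 'no brilliant proof slept some sentence' is the S node built by S → NP VP.
Its mother is the CP built by CP → C S.

CP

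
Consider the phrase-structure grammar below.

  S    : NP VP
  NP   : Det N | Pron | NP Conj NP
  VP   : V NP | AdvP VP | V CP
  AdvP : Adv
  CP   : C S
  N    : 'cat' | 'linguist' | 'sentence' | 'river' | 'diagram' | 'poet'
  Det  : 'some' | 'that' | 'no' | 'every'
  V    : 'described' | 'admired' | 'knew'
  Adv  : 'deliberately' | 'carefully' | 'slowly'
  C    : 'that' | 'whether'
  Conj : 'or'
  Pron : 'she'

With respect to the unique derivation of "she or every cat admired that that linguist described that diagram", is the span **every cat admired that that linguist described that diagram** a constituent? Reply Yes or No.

No

[S [NP [NP [Pron she]] [Conj or] [NP [Det every] [N cat]]] [VP [V admired] [CP [C that] [S [NP [Det that] [N linguist]] [VP [V described] [NP [Det that] [N diagram]]]]]]]
The smallest constituent containing 'every cat admired that that linguist described that diagram' is the S spanning 'she or every cat admired that that linguist described that diagram'; no single node in the tree dominates exactly the given words.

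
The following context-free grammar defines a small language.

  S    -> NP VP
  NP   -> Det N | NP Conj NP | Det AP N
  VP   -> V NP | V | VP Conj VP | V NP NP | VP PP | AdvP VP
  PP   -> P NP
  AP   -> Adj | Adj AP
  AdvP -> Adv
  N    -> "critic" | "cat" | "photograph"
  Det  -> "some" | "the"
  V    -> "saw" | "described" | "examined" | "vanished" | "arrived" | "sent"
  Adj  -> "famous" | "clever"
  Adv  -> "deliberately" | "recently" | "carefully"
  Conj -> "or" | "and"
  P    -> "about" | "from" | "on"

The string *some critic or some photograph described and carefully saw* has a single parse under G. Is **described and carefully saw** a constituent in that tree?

Yes

[S [NP [NP [Det some] [N critic]] [Conj or] [NP [Det some] [N photograph]]] [VP [VP [V described]] [Conj and] [VP [AdvP [Adv carefully]] [VP [V saw]]]]]
The words 'described and carefully saw' are exhaustively dominated by a single VP node (built by VP → VP Conj VP), so they form a constituent.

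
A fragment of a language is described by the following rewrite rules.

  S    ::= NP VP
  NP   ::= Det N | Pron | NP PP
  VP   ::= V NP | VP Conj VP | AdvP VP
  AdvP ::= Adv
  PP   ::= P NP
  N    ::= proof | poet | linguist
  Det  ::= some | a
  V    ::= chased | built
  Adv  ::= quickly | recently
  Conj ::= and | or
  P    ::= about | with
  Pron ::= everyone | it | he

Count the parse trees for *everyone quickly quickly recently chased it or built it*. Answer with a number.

Two of the 4 distinct bracketings:
[S [NP [Pron everyone]] [VP [VP [AdvP [Adv quickly]] [VP [AdvP [Adv quickly]] [VP [AdvP [Adv recently]] [VP [V chased] [NP [Pron it]]]]]] [Conj or] [VP [V built] [NP [Pron it]]]]]
[S [NP [Pron everyone]] [VP [AdvP [Adv quickly]] [VP [VP [AdvP [Adv quickly]] [VP [AdvP [Adv recently]] [VP [V chased] [NP [Pron it]]]]] [Conj or] [VP [V built] [NP [Pron it]]]]]]
The trees differ in how a recursive rule is bracketed over the same span.

4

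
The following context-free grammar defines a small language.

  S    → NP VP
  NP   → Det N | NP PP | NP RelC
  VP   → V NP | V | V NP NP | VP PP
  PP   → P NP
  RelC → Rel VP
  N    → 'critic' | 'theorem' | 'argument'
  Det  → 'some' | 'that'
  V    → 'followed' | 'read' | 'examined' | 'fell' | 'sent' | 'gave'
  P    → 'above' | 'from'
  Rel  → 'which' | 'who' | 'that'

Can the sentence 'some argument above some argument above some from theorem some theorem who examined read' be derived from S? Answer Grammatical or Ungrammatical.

A Det word can never sit immediately before a P word in any string this grammar generates, so the substring 'some from' rules out a derivation.

Ungrammatical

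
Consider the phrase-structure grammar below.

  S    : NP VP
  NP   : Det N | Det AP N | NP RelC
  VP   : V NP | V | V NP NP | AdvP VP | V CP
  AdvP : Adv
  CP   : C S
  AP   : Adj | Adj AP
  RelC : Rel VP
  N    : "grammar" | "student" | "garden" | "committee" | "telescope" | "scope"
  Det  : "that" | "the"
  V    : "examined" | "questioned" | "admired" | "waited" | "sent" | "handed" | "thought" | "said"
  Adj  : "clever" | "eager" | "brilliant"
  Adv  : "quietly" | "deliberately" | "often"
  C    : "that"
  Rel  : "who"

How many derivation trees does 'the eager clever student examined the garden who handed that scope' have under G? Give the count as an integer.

2

The two bracketings:
[S [NP [Det the] [AP [Adj eager] [AP [Adj clever]]] [N student]] [VP [V examined] [NP [NP [Det the] [N garden]] [RelC [Rel who] [VP [V handed] [NP [Det that] [N scope]]]]]]]
[S [NP [Det the] [AP [Adj eager] [AP [Adj clever]]] [N student]] [VP [V examined] [NP [NP [Det the] [N garden]] [RelC [Rel who] [VP [V handed]]]] [NP [Det that] [N scope]]]]
The difference turns on whether VP → V is used at the relevant span, versus an alternative expansion of VP.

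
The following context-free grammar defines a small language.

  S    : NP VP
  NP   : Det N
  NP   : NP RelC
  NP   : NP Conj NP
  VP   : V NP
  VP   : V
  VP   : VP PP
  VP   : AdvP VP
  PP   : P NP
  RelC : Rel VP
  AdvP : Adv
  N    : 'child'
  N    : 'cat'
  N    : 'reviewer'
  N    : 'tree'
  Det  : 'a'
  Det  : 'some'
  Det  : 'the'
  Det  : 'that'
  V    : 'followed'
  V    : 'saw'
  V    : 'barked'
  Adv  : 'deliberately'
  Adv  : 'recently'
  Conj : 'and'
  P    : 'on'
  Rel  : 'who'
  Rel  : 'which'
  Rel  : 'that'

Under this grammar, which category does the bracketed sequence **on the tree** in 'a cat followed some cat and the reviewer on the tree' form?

S
  NP
    Det: a
    N: cat
  VP
    VP
      V: followed
      NP
        NP
          Det: some
          N: cat
        Conj: and
        NP
          Det: the
          N: reviewer
    PP
      P: on
      NP
        Det: the
        N: tree
The span 'on the tree' is the PP node built by PP → P NP.

PP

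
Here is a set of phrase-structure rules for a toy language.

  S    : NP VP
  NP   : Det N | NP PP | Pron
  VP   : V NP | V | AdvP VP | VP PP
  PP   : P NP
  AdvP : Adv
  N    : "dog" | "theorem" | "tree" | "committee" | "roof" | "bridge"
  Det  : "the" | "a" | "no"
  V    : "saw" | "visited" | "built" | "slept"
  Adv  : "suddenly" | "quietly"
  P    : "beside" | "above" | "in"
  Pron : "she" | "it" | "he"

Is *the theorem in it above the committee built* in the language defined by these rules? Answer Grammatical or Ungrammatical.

S
  NP
    NP
      Det: the
      N: theorem
    PP
      P: in
      NP
        NP
          Pron: it
        PP
          P: above
          NP
            Det: the
            N: committee
  VP
    V: built
The bracketing above is licensed at every node by one of the given productions, with S at the root.

Grammatical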